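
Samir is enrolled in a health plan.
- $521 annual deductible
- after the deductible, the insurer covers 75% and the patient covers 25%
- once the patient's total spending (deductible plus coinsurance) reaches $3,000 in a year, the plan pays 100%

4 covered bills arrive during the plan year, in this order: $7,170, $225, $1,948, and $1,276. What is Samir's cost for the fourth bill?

Claim 1 ($7,170): deductible takes $521, $6,649 remains; 25% of $6,649 = $1,662.25. Patient pays $2,183.25; OOP now $2,183.25.
Claim 2 ($225): deductible already satisfied, so patient's share is 25% × $225 = $56.25. Cost to patient: $56.25. OOP to date $2,239.50.
Claim 3 ($1,948): 25% coinsurance on $1,948 = $487. Patient pays $487; OOP now $2,726.50.
Claim 4 ($1,276): 25% coinsurance on $1,276 = $319. Adding that to $2,726.50 gives $3,045.50, past the $3,000 cap; patient pays only $3,000 − $2,726.50 = $273.50.

$273.50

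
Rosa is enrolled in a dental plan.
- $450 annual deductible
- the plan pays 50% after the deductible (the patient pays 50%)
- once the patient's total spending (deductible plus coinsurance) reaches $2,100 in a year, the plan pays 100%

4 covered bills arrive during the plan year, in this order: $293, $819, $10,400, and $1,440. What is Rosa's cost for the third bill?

#1 ($293): all of it applies to the deductible. Patient pays $293; OOP now $293.
#2 ($819): $157 to deductible, leaving $662; 50% of $662 = $331. Patient pays $488; OOP now $781.
#3 ($10,400): deductible already satisfied, so patient's share is 50% × $10,400 = $5,200. That would push OOP to $5,981, over the $2,100 cap, so patient pays $2,100 − $781 = $1,319.

$1,319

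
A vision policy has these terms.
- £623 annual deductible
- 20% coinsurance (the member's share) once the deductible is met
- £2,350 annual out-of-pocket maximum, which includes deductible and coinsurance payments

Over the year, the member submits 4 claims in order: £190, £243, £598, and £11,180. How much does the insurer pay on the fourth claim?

£9,534.60

Claim 1 (£190): entire amount goes to the deductible. Member owes £190 (running OOP £190). Insurer: £190 − £190 = £0.
Claim 2 (£243): all of it applies to the deductible. Member owes £243 (running OOP £433). Plan pays £243 − £243 = £0.
Claim 3 (£598): £190 finishes the deductible; £408 goes to coinsurance; coinsurance £408 × 20% = £81.60. Cost to member: £271.60. OOP to date £704.60. Plan pays £598 − £271.60 = £326.40.
Claim 4 (£11,180): deductible met; 20% of £11,180 = £2,236. OOP would hit £2,940.60 > £2,350, so the cap limits the member to £2,350 − £704.60 = £1,645.40. Insurer: £11,180 − £1,645.40 = £9,534.60.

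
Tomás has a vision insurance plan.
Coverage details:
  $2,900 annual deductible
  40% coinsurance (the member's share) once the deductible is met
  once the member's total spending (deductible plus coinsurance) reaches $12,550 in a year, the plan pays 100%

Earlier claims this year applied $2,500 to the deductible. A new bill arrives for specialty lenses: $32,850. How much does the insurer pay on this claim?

$22,800

$2,500 of the $2,900 deductible is already met, leaving $400.
After the $400 deductible portion, $32,850 − $400 = $32,450 is subject to coinsurance.
Coinsurance: $32,450 × 40% = $12,980.
Member responsibility before any cap: $400 + $12,980 = $13,380.
That would bring total out-of-pocket to $15,880, past the $12,550 cap. The member is capped at $12,550 − $2,500 = $10,050 on this claim.
Insurer pays the balance: $32,850 − $10,050 = $22,800.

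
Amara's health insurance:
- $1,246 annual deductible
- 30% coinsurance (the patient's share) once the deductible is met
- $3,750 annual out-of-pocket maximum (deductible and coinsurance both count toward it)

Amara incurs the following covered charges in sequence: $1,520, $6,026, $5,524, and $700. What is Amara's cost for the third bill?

$614

Claim 1 — $1,520: $1,246 finishes the deductible; $274 goes to coinsurance; patient's 30% is $82.20. Patient pays $1,328.20; OOP now $1,328.20.
Claim 2 — $6,026: 30% coinsurance on $6,026 = $1,807.80. Patient owes $1,807.80 (running OOP $3,136).
Claim 3 — $5,524: deductible met; 30% of $5,524 = $1,657.20. Adding that to $3,136 gives $4,793.20, past the $3,750 cap; patient pays only $3,750 − $3,136 = $614.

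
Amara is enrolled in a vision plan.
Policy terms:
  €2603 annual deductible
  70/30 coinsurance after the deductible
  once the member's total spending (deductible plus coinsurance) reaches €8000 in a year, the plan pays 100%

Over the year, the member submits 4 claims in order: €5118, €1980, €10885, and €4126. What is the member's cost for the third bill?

€3265.50

#1 (€5118): deductible takes €2603, €2515 remains; member's 30% is €754.50. Member pays €3357.50; OOP now €3357.50.
#2 (€1980): 30% coinsurance on €1980 = €594. Cost to member: €594. OOP to date €3951.50.
#3 (€10885): deductible met; 30% of €10885 = €3265.50. Cost to member: €3265.50. OOP to date €7217.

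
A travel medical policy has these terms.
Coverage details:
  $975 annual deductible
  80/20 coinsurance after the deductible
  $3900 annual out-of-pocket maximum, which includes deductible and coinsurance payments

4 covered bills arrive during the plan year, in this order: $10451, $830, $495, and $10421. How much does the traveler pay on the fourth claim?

#1 ($10451): deductible takes $975, $9476 remains; traveler's 20% is $1895.20. Cost to traveler: $2870.20. OOP to date $2870.20.
#2 ($830): deductible already satisfied, so traveler's share is 20% × $830 = $166. Traveler pays $166; OOP now $3036.20.
#3 ($495): deductible met; 20% of $495 = $99. Cost to traveler: $99. OOP to date $3135.20.
#4 ($10421): deductible met; 20% of $10421 = $2084.20. OOP would hit $5219.40 > $3900, so the cap limits the traveler to $3900 − $3135.20 = $764.80.

$764.80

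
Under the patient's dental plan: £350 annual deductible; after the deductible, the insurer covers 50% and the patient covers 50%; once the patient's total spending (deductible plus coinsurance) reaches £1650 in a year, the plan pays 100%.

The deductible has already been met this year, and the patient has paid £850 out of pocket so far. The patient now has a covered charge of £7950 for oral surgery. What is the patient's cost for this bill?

The deductible is already satisfied, so the full bill goes to coinsurance.
50% of £7950 = £3975 falls to the patient.
Adding £3975 to the £850 already spent would give £4825, which exceeds the £1650 cap; the patient pays just £1650 − £850 = £800.

£800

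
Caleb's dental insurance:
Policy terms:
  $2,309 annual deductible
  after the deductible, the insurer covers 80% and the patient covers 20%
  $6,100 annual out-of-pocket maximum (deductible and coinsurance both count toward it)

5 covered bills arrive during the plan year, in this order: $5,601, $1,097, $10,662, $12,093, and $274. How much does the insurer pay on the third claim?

$8,529.60

#1 ($5,601): $2,309 finishes the deductible; $3,292 goes to coinsurance; 20% of $3,292 = $658.40. Patient owes $2,967.40 (running OOP $2,967.40). Insurer: $5,601 − $2,967.40 = $2,633.60.
#2 ($1,097): deductible already satisfied, so patient's share is 20% × $1,097 = $219.40. Cost to patient: $219.40. OOP to date $3,186.80. Insurer: $1,097 − $219.40 = $877.60.
#3 ($10,662): 20% coinsurance on $10,662 = $2,132.40. Cost to patient: $2,132.40. OOP to date $5,319.20. Plan pays $10,662 − $2,132.40 = $8,529.60.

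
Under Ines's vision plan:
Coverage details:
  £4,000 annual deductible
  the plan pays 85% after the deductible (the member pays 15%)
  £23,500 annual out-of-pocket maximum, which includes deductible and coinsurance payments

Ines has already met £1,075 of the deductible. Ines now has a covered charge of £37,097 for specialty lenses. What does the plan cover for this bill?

Remaining deductible: £4,000 − £1,075 = £2,925.
After the £2,925 deductible portion, £37,097 − £2,925 = £34,172 is subject to coinsurance.
Coinsurance: £34,172 × 15% = £5,125.80.
Member responsibility before any cap: £2,925 + £5,125.80 = £8,050.80.
Cumulative spending £1,075 + £8,050.80 = £9,125.80 stays under the £23,500 maximum.
The plan picks up £37,097 − £8,050.80 = £29,046.20.

£29,046.20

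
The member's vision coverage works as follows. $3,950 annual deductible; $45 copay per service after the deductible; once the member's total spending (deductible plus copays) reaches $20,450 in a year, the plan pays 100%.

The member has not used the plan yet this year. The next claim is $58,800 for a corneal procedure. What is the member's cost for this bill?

$3,995

The full $3,950 deductible is still open; $3,950 of this bill applies to it.
After the $3,950 deductible portion, $58,800 − $3,950 = $54,850 is subject to the copay.
Copay on this service: $45.
Member responsibility before any cap: $3,950 + $45 = $3,995.
Total out-of-pocket so far would be $0 + $3,995 = $3,995, below the $20,450 cap — no reduction.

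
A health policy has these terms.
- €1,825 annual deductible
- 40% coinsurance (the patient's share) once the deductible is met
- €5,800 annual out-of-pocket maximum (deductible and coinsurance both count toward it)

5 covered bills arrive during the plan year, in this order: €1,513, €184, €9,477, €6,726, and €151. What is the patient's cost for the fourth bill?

#1 (€1,513): all of it applies to the deductible. Cost to patient: €1,513. OOP to date €1,513.
#2 (€184): all of it applies to the deductible. Patient pays €184; OOP now €1,697.
#3 (€9,477): €128 to deductible, leaving €9,349; coinsurance €9,349 × 40% = €3,739.60. Patient pays €3,867.60; OOP now €5,564.60.
#4 (€6,726): 40% coinsurance on €6,726 = €2,690.40. OOP would hit €8,255 > €5,800, so the cap limits the patient to €5,800 − €5,564.60 = €235.40.

€235.40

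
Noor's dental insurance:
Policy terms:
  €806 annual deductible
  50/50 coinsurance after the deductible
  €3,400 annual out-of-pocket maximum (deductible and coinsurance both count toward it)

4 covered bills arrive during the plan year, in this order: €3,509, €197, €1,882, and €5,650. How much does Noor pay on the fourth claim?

Bill 1, €3,509: €806 finishes the deductible; €2,703 goes to coinsurance; patient's 50% is €1,351.50. Patient pays €2,157.50; OOP now €2,157.50.
Bill 2, €197: deductible already satisfied, so patient's share is 50% × €197 = €98.50. Cost to patient: €98.50. OOP to date €2,256.
Bill 3, €1,882: deductible met; 50% of €1,882 = €941. Patient pays €941; OOP now €3,197.
Bill 4, €5,650: deductible already satisfied, so patient's share is 50% × €5,650 = €2,825. That would push OOP to €6,022, over the €3,400 cap, so patient pays €3,400 − €3,197 = €203.

€203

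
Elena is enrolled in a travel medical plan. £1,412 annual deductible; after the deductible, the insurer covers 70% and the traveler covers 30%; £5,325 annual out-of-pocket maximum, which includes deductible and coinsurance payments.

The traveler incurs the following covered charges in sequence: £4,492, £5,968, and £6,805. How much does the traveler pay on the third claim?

Claim 1 — £4,492: £1,412 finishes the deductible; £3,080 goes to coinsurance; traveler's 30% is £924. Traveler pays £2,336; OOP now £2,336.
Claim 2 — £5,968: deductible already satisfied, so traveler's share is 30% × £5,968 = £1,790.40. Traveler pays £1,790.40; OOP now £4,126.40.
Claim 3 — £6,805: 30% coinsurance on £6,805 = £2,041.50. Adding that to £4,126.40 gives £6,167.90, past the £5,325 cap; traveler pays only £5,325 − £4,126.40 = £1,198.60.

£1,198.60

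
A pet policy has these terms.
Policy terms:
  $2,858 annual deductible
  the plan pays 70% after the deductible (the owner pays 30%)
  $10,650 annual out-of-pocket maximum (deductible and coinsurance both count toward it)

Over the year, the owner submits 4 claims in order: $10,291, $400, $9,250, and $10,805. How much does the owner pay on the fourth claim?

$2,667.10

Claim 1 ($10,291): $2,858 finishes the deductible; $7,433 goes to coinsurance; coinsurance $7,433 × 30% = $2,229.90. Cost to owner: $5,087.90. OOP to date $5,087.90.
Claim 2 ($400): deductible met; 30% of $400 = $120. Owner pays $120; OOP now $5,207.90.
Claim 3 ($9,250): deductible met; 30% of $9,250 = $2,775. Owner owes $2,775 (running OOP $7,982.90).
Claim 4 ($10,805): deductible met; 30% of $10,805 = $3,241.50. Adding that to $7,982.90 gives $11,224.40, past the $10,650 cap; owner pays only $10,650 − $7,982.90 = $2,667.10.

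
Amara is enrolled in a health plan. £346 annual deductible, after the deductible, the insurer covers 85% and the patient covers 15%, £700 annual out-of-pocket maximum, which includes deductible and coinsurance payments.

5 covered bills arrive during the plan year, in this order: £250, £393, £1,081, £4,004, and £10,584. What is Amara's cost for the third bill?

£162.15

Bill 1, £250: entire amount goes to the deductible. Patient pays £250; OOP now £250.
Bill 2, £393: £96 finishes the deductible; £297 goes to coinsurance; patient's 15% is £44.55. Patient owes £140.55 (running OOP £390.55).
Bill 3, £1,081: deductible already satisfied, so patient's share is 15% × £1,081 = £162.15. Cost to patient: £162.15. OOP to date £552.70.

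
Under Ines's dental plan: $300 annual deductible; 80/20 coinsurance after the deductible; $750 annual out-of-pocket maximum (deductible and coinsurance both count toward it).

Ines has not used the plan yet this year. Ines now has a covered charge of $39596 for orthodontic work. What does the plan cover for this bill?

Nothing has been paid toward the $300 deductible, so the first $300 of this charge is applied there.
That leaves $39596 − $300 = $39296 for coinsurance.
20% of $39296 = $7859.20 falls to the patient.
Patient responsibility before any cap: $300 + $7859.20 = $8159.20.
Adding $8159.20 to the $0 already spent would give $8159.20, which exceeds the $750 cap; the patient pays just $750 − $0 = $750.
The insurer covers the remainder: $39596 − $750 = $38846.

$38846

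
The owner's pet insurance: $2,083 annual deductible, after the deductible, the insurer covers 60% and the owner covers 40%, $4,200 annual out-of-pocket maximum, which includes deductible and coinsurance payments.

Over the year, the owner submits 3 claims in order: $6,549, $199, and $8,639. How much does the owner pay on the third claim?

#1 ($6,549): $2,083 to deductible, leaving $4,466; coinsurance $4,466 × 40% = $1,786.40. Owner owes $3,869.40 (running OOP $3,869.40).
#2 ($199): deductible met; 40% of $199 = $79.60. Owner pays $79.60; OOP now $3,949.
#3 ($8,639): deductible met; 40% of $8,639 = $3,455.60. OOP would hit $7,404.60 > $4,200, so the cap limits the owner to $4,200 − $3,949 = $251.

$251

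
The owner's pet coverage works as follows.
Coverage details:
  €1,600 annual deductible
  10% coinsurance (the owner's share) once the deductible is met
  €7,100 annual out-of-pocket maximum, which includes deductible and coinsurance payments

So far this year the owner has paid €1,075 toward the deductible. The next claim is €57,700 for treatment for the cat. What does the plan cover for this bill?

€51,675

Remaining deductible: €1,600 − €1,075 = €525.
That leaves €57,700 − €525 = €57,175 for coinsurance.
Owner's 10% share of €57,175 is €5,717.50.
Owner responsibility before any cap: €525 + €5,717.50 = €6,242.50.
That would bring total out-of-pocket to €7,317.50, past the €7,100 cap. The owner is capped at €7,100 − €1,075 = €6,025 on this claim.
Insurer pays the balance: €57,700 − €6,025 = €51,675.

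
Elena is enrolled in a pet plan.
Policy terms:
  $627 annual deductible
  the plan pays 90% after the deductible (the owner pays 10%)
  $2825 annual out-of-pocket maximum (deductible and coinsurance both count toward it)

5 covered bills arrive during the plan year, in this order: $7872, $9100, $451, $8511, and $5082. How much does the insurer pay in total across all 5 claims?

Claim 1 ($7872): $627 finishes the deductible; $7245 goes to coinsurance; owner's 10% is $724.50. Owner owes $1351.50 (running OOP $1351.50). Insurer: $7872 − $1351.50 = $6520.50.
Claim 2 ($9100): 10% coinsurance on $9100 = $910. Owner owes $910 (running OOP $2261.50). Insurer: $9100 − $910 = $8190.
Claim 3 ($451): deductible already satisfied, so owner's share is 10% × $451 = $45.10. Owner owes $45.10 (running OOP $2306.60). Plan pays $451 − $45.10 = $405.90.
Claim 4 ($8511): deductible already satisfied, so owner's share is 10% × $8511 = $851.10. That would push OOP to $3157.70, over the $2825 cap, so owner pays $2825 − $2306.60 = $518.40. Plan pays $8511 − $518.40 = $7992.60.
Claim 5 ($5082): deductible met; 10% of $5082 = $508.20. OOP would hit $3333.20 > $2825, so the cap limits the owner to $2825 − $2825 = $0. Plan pays $5082 − $0 = $5082.
Insurer total = bills − owner's total = $31016 − $2825 = $28191.

$28191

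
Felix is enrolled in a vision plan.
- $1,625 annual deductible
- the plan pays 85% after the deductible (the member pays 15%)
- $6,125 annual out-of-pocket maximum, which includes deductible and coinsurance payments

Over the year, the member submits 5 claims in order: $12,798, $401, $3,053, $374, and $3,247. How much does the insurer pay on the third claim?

$2,595.05

Bill 1, $12,798: $1,625 finishes the deductible; $11,173 goes to coinsurance; coinsurance $11,173 × 15% = $1,675.95. Cost to member: $3,300.95. OOP to date $3,300.95. Plan pays $12,798 − $3,300.95 = $9,497.05.
Bill 2, $401: deductible already satisfied, so member's share is 15% × $401 = $60.15. Member pays $60.15; OOP now $3,361.10. Insurer: $401 − $60.15 = $340.85.
Bill 3, $3,053: 15% coinsurance on $3,053 = $457.95. Member pays $457.95; OOP now $3,819.05. Insurer: $3,053 − $457.95 = $2,595.05.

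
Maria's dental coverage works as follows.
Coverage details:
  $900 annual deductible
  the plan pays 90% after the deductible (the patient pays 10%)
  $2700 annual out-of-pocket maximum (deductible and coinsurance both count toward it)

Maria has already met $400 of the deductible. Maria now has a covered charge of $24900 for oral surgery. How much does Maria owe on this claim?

Remaining deductible: $900 − $400 = $500.
That leaves $24900 − $500 = $24400 for coinsurance.
Patient's 10% share of $24400 is $2440.
That puts the patient's cost at $500 + $2440 = $2940 before any cap.
That would bring total out-of-pocket to $3340, past the $2700 cap. The patient is capped at $2700 − $400 = $2300 on this claim.

$2300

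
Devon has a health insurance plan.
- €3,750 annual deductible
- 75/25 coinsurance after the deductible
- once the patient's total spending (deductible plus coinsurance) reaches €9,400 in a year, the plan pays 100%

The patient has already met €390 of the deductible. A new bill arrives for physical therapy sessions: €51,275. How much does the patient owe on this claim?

€9,010

Remaining deductible: €3,750 − €390 = €3,360.
That leaves €51,275 − €3,360 = €47,915 for coinsurance.
Patient's 25% share of €47,915 is €11,978.75.
That puts the patient's cost at €3,360 + €11,978.75 = €15,338.75 before any cap.
Adding €15,338.75 to the €390 already spent would give €15,728.75, which exceeds the €9,400 cap; the patient pays just €9,400 − €390 = €9,010.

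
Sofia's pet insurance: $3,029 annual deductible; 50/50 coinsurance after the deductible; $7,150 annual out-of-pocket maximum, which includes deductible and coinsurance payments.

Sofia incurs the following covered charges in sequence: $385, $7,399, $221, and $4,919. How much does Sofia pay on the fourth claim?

$1,633

Bill 1, $385: all of it applies to the deductible. Owner pays $385; OOP now $385.
Bill 2, $7,399: deductible takes $2,644, $4,755 remains; coinsurance $4,755 × 50% = $2,377.50. Owner owes $5,021.50 (running OOP $5,406.50).
Bill 3, $221: deductible already satisfied, so owner's share is 50% × $221 = $110.50. Owner owes $110.50 (running OOP $5,517).
Bill 4, $4,919: 50% coinsurance on $4,919 = $2,459.50. OOP would hit $7,976.50 > $7,150, so the cap limits the owner to $7,150 − $5,517 = $1,633.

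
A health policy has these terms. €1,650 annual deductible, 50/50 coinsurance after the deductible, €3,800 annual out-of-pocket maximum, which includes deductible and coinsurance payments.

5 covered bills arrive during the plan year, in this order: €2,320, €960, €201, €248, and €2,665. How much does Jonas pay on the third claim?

€100.50

Claim 1 (€2,320): €1,650 finishes the deductible; €670 goes to coinsurance; 50% of €670 = €335. Patient pays €1,985; OOP now €1,985.
Claim 2 (€960): deductible met; 50% of €960 = €480. Patient owes €480 (running OOP €2,465).
Claim 3 (€201): deductible met; 50% of €201 = €100.50. Patient pays €100.50; OOP now €2,565.50.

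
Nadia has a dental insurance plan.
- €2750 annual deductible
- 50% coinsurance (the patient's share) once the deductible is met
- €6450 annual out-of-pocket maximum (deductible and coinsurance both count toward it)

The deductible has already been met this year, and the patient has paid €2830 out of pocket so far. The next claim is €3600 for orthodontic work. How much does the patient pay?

€1800

The deductible is already satisfied, so the full bill goes to coinsurance.
Patient's 50% share of €3600 is €1800.
Cumulative spending €2830 + €1800 = €4630 stays under the €6450 maximum.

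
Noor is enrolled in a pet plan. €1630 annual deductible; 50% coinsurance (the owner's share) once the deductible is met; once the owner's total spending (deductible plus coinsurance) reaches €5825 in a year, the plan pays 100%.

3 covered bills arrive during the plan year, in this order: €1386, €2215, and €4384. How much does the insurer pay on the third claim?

€2192

#1 (€1386): entire amount goes to the deductible. Cost to owner: €1386. OOP to date €1386. Plan pays €1386 − €1386 = €0.
#2 (€2215): €244 finishes the deductible; €1971 goes to coinsurance; coinsurance €1971 × 50% = €985.50. Owner pays €1229.50; OOP now €2615.50. Plan pays €2215 − €1229.50 = €985.50.
#3 (€4384): 50% coinsurance on €4384 = €2192. Cost to owner: €2192. OOP to date €4807.50. Plan pays €4384 − €2192 = €2192.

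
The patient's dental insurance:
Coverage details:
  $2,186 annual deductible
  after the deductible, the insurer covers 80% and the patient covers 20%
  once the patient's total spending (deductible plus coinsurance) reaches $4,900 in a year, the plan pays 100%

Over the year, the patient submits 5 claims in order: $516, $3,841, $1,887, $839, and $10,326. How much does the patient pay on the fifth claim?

Claim 1 ($516): all of it applies to the deductible. Patient owes $516 (running OOP $516).
Claim 2 ($3,841): $1,670 finishes the deductible; $2,171 goes to coinsurance; coinsurance $2,171 × 20% = $434.20. Patient pays $2,104.20; OOP now $2,620.20.
Claim 3 ($1,887): deductible met; 20% of $1,887 = $377.40. Patient owes $377.40 (running OOP $2,997.60).
Claim 4 ($839): 20% coinsurance on $839 = $167.80. Cost to patient: $167.80. OOP to date $3,165.40.
Claim 5 ($10,326): deductible already satisfied, so patient's share is 20% × $10,326 = $2,065.20. Adding that to $3,165.40 gives $5,230.60, past the $4,900 cap; patient pays only $4,900 − $3,165.40 = $1,734.60.

$1,734.60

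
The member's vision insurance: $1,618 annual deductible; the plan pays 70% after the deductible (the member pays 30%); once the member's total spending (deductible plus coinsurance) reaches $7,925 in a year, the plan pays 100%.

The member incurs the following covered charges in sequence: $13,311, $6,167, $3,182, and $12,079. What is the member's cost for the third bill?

Bill 1, $13,311: $1,618 finishes the deductible; $11,693 goes to coinsurance; coinsurance $11,693 × 30% = $3,507.90. Member pays $5,125.90; OOP now $5,125.90.
Bill 2, $6,167: 30% coinsurance on $6,167 = $1,850.10. Member owes $1,850.10 (running OOP $6,976).
Bill 3, $3,182: 30% coinsurance on $3,182 = $954.60. That would push OOP to $7,930.60, over the $7,925 cap, so member pays $7,925 − $6,976 = $949.

$949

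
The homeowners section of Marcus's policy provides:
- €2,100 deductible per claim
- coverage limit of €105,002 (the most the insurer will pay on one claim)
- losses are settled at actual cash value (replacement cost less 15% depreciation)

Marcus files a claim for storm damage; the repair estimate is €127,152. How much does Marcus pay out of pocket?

€22,150

Depreciate 15%: the covered value is €127,152 × 0.85 = €108,079.20.
Less the €2,100 deductible: €108,079.20 − €2,100 = €105,979.20.
Since €105,979.20 > €105,002, the payout is capped at €105,002.
Homeowner's share is the uncovered remainder: €127,152 − €105,002 = €22,150.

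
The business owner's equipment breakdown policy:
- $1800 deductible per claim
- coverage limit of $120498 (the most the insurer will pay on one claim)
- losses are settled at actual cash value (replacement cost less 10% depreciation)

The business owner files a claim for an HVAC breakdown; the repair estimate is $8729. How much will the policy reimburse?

Actual cash value after 10% depreciation: $8729 × 90% = $7856.10.
Less the $1800 deductible: $7856.10 − $1800 = $6056.10.
That's under the $120498 cap, so the insurer reimburses the full $6056.10.

$6056.10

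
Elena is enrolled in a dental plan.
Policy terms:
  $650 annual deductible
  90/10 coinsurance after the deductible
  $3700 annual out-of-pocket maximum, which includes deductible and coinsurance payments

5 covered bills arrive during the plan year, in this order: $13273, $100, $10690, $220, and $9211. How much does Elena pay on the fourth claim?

Claim 1 — $13273: $650 finishes the deductible; $12623 goes to coinsurance; patient's 10% is $1262.30. Patient pays $1912.30; OOP now $1912.30.
Claim 2 — $100: deductible met; 10% of $100 = $10. Patient pays $10; OOP now $1922.30.
Claim 3 — $10690: deductible already satisfied, so patient's share is 10% × $10690 = $1069. Patient owes $1069 (running OOP $2991.30).
Claim 4 — $220: 10% coinsurance on $220 = $22. Patient pays $22; OOP now $3013.30.

$22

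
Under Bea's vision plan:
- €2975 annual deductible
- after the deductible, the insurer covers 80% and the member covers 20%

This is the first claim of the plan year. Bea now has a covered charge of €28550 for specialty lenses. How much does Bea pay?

The full €2975 deductible is still open; €2975 of this bill applies to it.
After the €2975 deductible portion, €28550 − €2975 = €25575 is subject to coinsurance.
Member's 20% share of €25575 is €5115.
So the member owes €2975 + €5115 = €8090.

€8090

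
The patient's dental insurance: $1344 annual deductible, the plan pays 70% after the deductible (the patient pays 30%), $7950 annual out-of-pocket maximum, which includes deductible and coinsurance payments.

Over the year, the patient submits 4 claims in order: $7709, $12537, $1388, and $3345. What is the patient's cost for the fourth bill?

Claim 1 ($7709): $1344 to deductible, leaving $6365; patient's 30% is $1909.50. Patient owes $3253.50 (running OOP $3253.50).
Claim 2 ($12537): deductible met; 30% of $12537 = $3761.10. Cost to patient: $3761.10. OOP to date $7014.60.
Claim 3 ($1388): deductible already satisfied, so patient's share is 30% × $1388 = $416.40. Patient owes $416.40 (running OOP $7431).
Claim 4 ($3345): deductible met; 30% of $3345 = $1003.50. Adding that to $7431 gives $8434.50, past the $7950 cap; patient pays only $7950 − $7431 = $519.

$519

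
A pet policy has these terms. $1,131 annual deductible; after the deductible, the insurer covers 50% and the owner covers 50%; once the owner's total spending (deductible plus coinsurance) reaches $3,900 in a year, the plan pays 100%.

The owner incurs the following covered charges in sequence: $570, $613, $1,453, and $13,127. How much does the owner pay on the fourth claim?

$2,016.50

Claim 1 ($570): all of it applies to the deductible. Owner pays $570; OOP now $570.
Claim 2 ($613): $561 to deductible, leaving $52; 50% of $52 = $26. Owner owes $587 (running OOP $1,157).
Claim 3 ($1,453): deductible already satisfied, so owner's share is 50% × $1,453 = $726.50. Owner owes $726.50 (running OOP $1,883.50).
Claim 4 ($13,127): deductible already satisfied, so owner's share is 50% × $13,127 = $6,563.50. OOP would hit $8,447 > $3,900, so the cap limits the owner to $3,900 − $1,883.50 = $2,016.50.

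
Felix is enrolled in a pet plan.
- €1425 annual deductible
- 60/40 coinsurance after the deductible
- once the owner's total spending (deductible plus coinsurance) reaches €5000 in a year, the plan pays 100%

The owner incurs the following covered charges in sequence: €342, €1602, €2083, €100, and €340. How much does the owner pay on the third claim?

#1 (€342): all of it applies to the deductible. Owner owes €342 (running OOP €342).
#2 (€1602): deductible takes €1083, €519 remains; coinsurance €519 × 40% = €207.60. Owner pays €1290.60; OOP now €1632.60.
#3 (€2083): 40% coinsurance on €2083 = €833.20. Owner pays €833.20; OOP now €2465.80.

€833.20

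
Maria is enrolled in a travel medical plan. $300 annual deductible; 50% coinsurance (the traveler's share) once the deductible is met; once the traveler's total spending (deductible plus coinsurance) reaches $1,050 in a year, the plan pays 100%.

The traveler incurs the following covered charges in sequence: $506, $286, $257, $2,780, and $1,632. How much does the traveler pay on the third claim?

Bill 1, $506: $300 finishes the deductible; $206 goes to coinsurance; 50% of $206 = $103. Cost to traveler: $403. OOP to date $403.
Bill 2, $286: deductible met; 50% of $286 = $143. Cost to traveler: $143. OOP to date $546.
Bill 3, $257: deductible met; 50% of $257 = $128.50. Cost to traveler: $128.50. OOP to date $674.50.

$128.50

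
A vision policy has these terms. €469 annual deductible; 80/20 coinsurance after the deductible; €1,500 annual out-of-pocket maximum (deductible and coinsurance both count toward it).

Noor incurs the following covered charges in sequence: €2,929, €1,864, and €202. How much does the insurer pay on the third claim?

Claim 1 (€2,929): deductible takes €469, €2,460 remains; member's 20% is €492. Cost to member: €961. OOP to date €961. Insurer: €2,929 − €961 = €1,968.
Claim 2 (€1,864): deductible met; 20% of €1,864 = €372.80. Cost to member: €372.80. OOP to date €1,333.80. Plan pays €1,864 − €372.80 = €1,491.20.
Claim 3 (€202): deductible met; 20% of €202 = €40.40. Cost to member: €40.40. OOP to date €1,374.20. Insurer: €202 − €40.40 = €161.60.

€161.60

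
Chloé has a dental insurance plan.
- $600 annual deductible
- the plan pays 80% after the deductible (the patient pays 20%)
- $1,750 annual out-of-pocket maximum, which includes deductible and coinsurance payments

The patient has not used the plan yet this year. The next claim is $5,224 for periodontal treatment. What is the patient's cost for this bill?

$1,524.80

Nothing has been paid toward the $600 deductible, so the first $600 of this charge is applied there.
That leaves $5,224 − $600 = $4,624 for coinsurance.
Coinsurance: $4,624 × 20% = $924.80.
So the patient owes $600 + $924.80 = $1,524.80 before any cap.
Year-to-date out-of-pocket becomes $0 + $1,524.80 = $1,524.80, still under the $1,750 maximum, so no cap applies.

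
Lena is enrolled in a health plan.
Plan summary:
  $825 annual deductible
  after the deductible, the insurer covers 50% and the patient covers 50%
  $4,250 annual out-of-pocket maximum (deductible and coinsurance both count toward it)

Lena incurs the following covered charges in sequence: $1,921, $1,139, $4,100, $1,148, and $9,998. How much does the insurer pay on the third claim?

Claim 1 ($1,921): $825 finishes the deductible; $1,096 goes to coinsurance; coinsurance $1,096 × 50% = $548. Cost to patient: $1,373. OOP to date $1,373. Plan pays $1,921 − $1,373 = $548.
Claim 2 ($1,139): deductible already satisfied, so patient's share is 50% × $1,139 = $569.50. Patient pays $569.50; OOP now $1,942.50. Insurer: $1,139 − $569.50 = $569.50.
Claim 3 ($4,100): deductible met; 50% of $4,100 = $2,050. Patient pays $2,050; OOP now $3,992.50. Plan pays $4,100 − $2,050 = $2,050.

$2,050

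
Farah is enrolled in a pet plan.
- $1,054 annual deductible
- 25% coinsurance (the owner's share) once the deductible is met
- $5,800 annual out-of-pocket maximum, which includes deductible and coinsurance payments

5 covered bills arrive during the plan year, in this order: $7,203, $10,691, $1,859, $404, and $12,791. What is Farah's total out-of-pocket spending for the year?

Bill 1, $7,203: $1,054 to deductible, leaving $6,149; coinsurance $6,149 × 25% = $1,537.25. Owner owes $2,591.25 (running OOP $2,591.25).
Bill 2, $10,691: 25% coinsurance on $10,691 = $2,672.75. Cost to owner: $2,672.75. OOP to date $5,264.
Bill 3, $1,859: 25% coinsurance on $1,859 = $464.75. Owner owes $464.75 (running OOP $5,728.75).
Bill 4, $404: 25% coinsurance on $404 = $101. That would push OOP to $5,829.75, over the $5,800 cap, so owner pays $5,800 − $5,728.75 = $71.25.
Bill 5, $12,791: deductible already satisfied, so owner's share is 25% × $12,791 = $3,197.75. OOP would hit $8,997.75 > $5,800, so the cap limits the owner to $5,800 − $5,800 = $0.
Total paid by the owner: $2,591.25 + $2,672.75 + $464.75 + $71.25 + $0 = $5,800.

$5,800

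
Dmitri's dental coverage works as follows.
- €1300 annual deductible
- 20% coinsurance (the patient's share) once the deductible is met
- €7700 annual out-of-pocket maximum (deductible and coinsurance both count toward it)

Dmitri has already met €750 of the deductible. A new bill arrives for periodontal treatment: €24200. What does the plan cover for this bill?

Remaining deductible: €1300 − €750 = €550.
The remaining €23650 (= €24200 − €550) moves to coinsurance.
20% of €23650 = €4730 falls to the patient.
That puts the patient's cost at €550 + €4730 = €5280 before any cap.
Year-to-date out-of-pocket becomes €750 + €5280 = €6030, still under the €7700 maximum, so no cap applies.
The plan picks up €24200 − €5280 = €18920.

€18920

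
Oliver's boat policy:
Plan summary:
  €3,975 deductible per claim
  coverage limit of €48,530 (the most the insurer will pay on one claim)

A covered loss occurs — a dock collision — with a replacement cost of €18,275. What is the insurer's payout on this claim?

€14,300

After the deductible, €18,275 − €3,975 = €14,300 remains.
That's under the €48,530 cap, so the insurer reimburses the full €14,300.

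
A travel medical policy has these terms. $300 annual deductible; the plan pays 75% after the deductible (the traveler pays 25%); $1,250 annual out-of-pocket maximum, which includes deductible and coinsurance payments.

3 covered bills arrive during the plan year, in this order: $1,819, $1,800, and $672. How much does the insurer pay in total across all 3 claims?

Claim 1 — $1,819: deductible takes $300, $1,519 remains; coinsurance $1,519 × 25% = $379.75. Cost to traveler: $679.75. OOP to date $679.75. Plan pays $1,819 − $679.75 = $1,139.25.
Claim 2 — $1,800: deductible already satisfied, so traveler's share is 25% × $1,800 = $450. Traveler owes $450 (running OOP $1,129.75). Insurer: $1,800 − $450 = $1,350.
Claim 3 — $672: deductible already satisfied, so traveler's share is 25% × $672 = $168. OOP would hit $1,297.75 > $1,250, so the cap limits the traveler to $1,250 − $1,129.75 = $120.25. Insurer: $672 − $120.25 = $551.75.
Insurer total: $1,139.25 + $1,350 + $551.75 = $3,041.

$3,041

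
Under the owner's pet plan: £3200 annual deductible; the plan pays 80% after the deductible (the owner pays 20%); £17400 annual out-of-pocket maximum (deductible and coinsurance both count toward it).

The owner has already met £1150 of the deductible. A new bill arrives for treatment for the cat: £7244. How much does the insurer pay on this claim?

£4155.20

Remaining deductible: £3200 − £1150 = £2050.
The remaining £5194 (= £7244 − £2050) moves to coinsurance.
Coinsurance: £5194 × 20% = £1038.80.
Owner responsibility before any cap: £2050 + £1038.80 = £3088.80.
Cumulative spending £1150 + £3088.80 = £4238.80 stays under the £17400 maximum.
The plan picks up £7244 − £3088.80 = £4155.20.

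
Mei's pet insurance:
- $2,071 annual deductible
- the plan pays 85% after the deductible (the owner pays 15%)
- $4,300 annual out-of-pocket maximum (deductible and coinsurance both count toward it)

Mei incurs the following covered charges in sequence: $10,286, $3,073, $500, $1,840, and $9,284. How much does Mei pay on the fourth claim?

$276

Bill 1, $10,286: $2,071 to deductible, leaving $8,215; 15% of $8,215 = $1,232.25. Owner owes $3,303.25 (running OOP $3,303.25).
Bill 2, $3,073: deductible met; 15% of $3,073 = $460.95. Owner pays $460.95; OOP now $3,764.20.
Bill 3, $500: deductible met; 15% of $500 = $75. Owner owes $75 (running OOP $3,839.20).
Bill 4, $1,840: deductible already satisfied, so owner's share is 15% × $1,840 = $276. Cost to owner: $276. OOP to date $4,115.20.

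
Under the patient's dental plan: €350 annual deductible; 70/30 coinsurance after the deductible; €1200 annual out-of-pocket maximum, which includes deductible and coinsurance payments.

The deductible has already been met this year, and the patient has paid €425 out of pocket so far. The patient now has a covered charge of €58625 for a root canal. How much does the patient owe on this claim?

The deductible is already satisfied, so the full bill goes to coinsurance.
30% of €58625 = €17587.50 falls to the patient.
Year-to-date out-of-pocket would reach €425 + €17587.50 = €18012.50, above the €1200 maximum, so the patient pays only €1200 − €425 = €775.

€775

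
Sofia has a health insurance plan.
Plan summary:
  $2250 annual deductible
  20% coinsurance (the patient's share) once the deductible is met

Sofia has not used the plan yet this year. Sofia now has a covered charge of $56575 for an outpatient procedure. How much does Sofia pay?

$13115

The full $2250 deductible is still open; $2250 of this bill applies to it.
That leaves $56575 − $2250 = $54325 for coinsurance.
Coinsurance: $54325 × 20% = $10865.
Patient responsibility: $2250 + $10865 = $13115.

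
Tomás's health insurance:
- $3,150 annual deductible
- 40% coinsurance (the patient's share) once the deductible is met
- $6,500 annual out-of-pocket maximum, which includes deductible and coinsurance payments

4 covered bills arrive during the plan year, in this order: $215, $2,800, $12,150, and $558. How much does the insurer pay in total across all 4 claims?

$9,223

Claim 1 ($215): all of it applies to the deductible. Cost to patient: $215. OOP to date $215. Plan pays $215 − $215 = $0.
Claim 2 ($2,800): fully absorbed by the deductible. Cost to patient: $2,800. OOP to date $3,015. Insurer: $2,800 − $2,800 = $0.
Claim 3 ($12,150): deductible takes $135, $12,015 remains; coinsurance $12,015 × 40% = $4,806. Together that's $135 + $4,806 = $4,941. OOP would hit $7,956 > $6,500, so the cap limits the patient to $6,500 − $3,015 = $3,485. Plan pays $12,150 − $3,485 = $8,665.
Claim 4 ($558): 40% coinsurance on $558 = $223.20. OOP would hit $6,723.20 > $6,500, so the cap limits the patient to $6,500 − $6,500 = $0. Insurer: $558 − $0 = $558.
Insurer total = bills − patient's total = $15,723 − $6,500 = $9,223.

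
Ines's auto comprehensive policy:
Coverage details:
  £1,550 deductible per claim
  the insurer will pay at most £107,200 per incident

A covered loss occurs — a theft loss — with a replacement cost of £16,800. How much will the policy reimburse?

Less the £1,550 deductible: £16,800 − £1,550 = £15,250.
£15,250 ≤ £107,200, so the limit doesn't bind; insurer pays £15,250.

£15,250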